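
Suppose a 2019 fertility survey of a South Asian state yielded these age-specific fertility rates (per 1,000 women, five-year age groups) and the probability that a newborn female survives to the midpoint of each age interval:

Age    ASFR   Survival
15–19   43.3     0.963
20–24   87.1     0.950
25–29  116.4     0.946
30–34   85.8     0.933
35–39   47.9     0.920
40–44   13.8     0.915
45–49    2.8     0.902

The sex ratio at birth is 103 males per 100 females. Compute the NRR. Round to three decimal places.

0.921

Proportion female at birth = 100 / (100 + 103) = 0.49261.
Per-age-group product (5 × ASFR × survival probability):
  15–19: 5 × 43.3/1000 × 0.963 = 0.20849
  20–24: 5 × 87.1/1000 × 0.950 = 0.41373
  25–29: 5 × 116.4/1000 × 0.946 = 0.55057
  30–34: 5 × 85.8/1000 × 0.933 = 0.40026
  35–39: 5 × 47.9/1000 × 0.920 = 0.22034
  40–44: 5 × 13.8/1000 × 0.915 = 0.06314
  45–49: 5 × 2.8/1000 × 0.902 = 0.01263
Sum = 1.86916
NRR = 0.49261 × 1.86916 = 0.92077
With NRR below 1 the population is below replacement fertility.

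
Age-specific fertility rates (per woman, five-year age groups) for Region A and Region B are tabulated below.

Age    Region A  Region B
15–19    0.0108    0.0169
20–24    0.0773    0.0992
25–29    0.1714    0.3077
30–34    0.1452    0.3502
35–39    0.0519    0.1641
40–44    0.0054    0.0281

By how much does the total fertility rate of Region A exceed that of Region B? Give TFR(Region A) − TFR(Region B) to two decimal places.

-2.52

Region A:
  Sum of ASFRs = 0.0108 + 0.0773 + 0.1714 + 0.1452 + 0.0519 + 0.0054 = 0.4620
  TFR = 5 × 0.4620 = 2.31
Region B:
  Sum of ASFRs = 0.0169 + 0.0992 + 0.3077 + 0.3502 + 0.1641 + 0.0281 = 0.9662
  TFR = 5 × 0.9662 = 4.831
Difference = 2.31 − 4.831 = -2.521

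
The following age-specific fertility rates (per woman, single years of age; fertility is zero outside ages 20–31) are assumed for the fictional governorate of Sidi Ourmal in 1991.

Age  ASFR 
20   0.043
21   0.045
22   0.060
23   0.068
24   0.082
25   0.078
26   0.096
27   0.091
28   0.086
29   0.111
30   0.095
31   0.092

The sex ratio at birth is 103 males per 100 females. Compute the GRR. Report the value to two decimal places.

Proportion female at birth = 100 / (100 + 103) = 0.49261.
Sum of ASFRs = 0.043 + 0.045 + 0.060 + 0.068 + 0.082 + 0.078 + 0.096 + 0.091 + 0.086 + 0.111 + 0.095 + 0.092 = 0.947
TFR = 0.947
GRR = 0.49261 × 0.947 = 0.46650

0.47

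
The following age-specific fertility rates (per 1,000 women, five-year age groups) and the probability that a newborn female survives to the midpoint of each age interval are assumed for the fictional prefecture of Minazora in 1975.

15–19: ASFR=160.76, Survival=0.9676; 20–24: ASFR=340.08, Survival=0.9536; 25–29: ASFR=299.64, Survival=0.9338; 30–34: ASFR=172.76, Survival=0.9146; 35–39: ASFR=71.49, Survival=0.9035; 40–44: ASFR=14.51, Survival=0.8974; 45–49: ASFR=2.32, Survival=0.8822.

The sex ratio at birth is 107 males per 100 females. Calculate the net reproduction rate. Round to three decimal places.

2.409

Proportion female at birth = 100 / (100 + 107) = 0.48309.
Each age group contributes 5 × ASFR × survival:
  15–19: 5 × 160.76/1000 × 0.9676 = 0.77776
  20–24: 5 × 340.08/1000 × 0.9536 = 1.62150
  25–29: 5 × 299.64/1000 × 0.9338 = 1.39902
  30–34: 5 × 172.76/1000 × 0.9146 = 0.79003
  35–39: 5 × 71.49/1000 × 0.9035 = 0.32296
  40–44: 5 × 14.51/1000 × 0.8974 = 0.06511
  45–49: 5 × 2.32/1000 × 0.8822 = 0.01023
Sum = 4.98661
NRR = 0.48309 × 4.98661 = 2.40898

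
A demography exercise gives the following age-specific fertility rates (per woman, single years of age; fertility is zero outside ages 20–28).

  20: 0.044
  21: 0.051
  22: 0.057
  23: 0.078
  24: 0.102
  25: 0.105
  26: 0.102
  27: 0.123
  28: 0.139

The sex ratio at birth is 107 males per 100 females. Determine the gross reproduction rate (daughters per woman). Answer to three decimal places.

0.387

Proportion female at birth = 100 / (100 + 107) = 0.48309.
Sum of ASFRs = 0.044 + 0.051 + 0.057 + 0.078 + 0.102 + 0.105 + 0.102 + 0.123 + 0.139 = 0.801
TFR = 0.801
GRR = 0.48309 × 0.801 = 0.38696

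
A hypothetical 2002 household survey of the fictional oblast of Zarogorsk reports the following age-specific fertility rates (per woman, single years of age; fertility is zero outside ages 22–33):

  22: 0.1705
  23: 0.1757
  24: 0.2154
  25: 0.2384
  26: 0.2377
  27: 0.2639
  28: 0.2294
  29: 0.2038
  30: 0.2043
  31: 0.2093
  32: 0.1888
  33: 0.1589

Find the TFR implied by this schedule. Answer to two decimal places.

Sum of ASFRs = 0.1705 + 0.1757 + 0.2154 + 0.2384 + 0.2377 + 0.2639 + 0.2294 + 0.2038 + 0.2043 + 0.2093 + 0.1888 + 0.1589 = 2.4961
TFR = 2.4961

2.50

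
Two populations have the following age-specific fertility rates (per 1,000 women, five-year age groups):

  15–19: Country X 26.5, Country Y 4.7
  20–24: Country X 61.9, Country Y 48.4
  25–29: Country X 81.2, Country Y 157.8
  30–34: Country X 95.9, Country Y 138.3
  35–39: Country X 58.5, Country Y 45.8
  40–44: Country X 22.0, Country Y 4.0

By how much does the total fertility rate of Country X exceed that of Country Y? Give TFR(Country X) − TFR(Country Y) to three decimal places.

Country X:
  Sum of ASFRs = 26.5 + 61.9 + 81.2 + 95.9 + 58.5 + 22.0 = 346.0
  TFR = 5 × 346.0 / 1000 = 1.73
Country Y:
  Sum of ASFRs = 4.7 + 48.4 + 157.8 + 138.3 + 45.8 + 4.0 = 399.0
  TFR = 5 × 399.0 / 1000 = 1.995
Difference = 1.73 − 1.995 = -0.265

-0.265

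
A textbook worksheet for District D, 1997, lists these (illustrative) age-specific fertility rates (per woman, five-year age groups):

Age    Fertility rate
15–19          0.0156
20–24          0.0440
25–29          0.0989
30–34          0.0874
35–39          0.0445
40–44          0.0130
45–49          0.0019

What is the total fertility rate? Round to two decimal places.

Sum of ASFRs = 0.0156 + 0.0440 + 0.0989 + 0.0874 + 0.0445 + 0.0130 + 0.0019 = 0.3053
TFR = 5 × 0.3053 = 1.5265

1.53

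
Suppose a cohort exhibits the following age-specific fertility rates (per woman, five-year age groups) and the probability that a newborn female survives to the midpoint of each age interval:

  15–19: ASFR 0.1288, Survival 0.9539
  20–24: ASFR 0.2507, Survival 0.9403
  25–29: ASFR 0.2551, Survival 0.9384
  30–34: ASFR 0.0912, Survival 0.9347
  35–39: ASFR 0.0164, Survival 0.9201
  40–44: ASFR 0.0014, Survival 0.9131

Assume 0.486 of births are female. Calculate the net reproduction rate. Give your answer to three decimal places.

Proportion female at birth = 0.486.
Each age group contributes 5 × ASFR × survival:
  15–19: 5 × 0.1288 × 0.9539 = 0.61431
  20–24: 5 × 0.2507 × 0.9403 = 1.17867
  25–29: 5 × 0.2551 × 0.9384 = 1.19693
  30–34: 5 × 0.0912 × 0.9347 = 0.42622
  35–39: 5 × 0.0164 × 0.9201 = 0.07545
  40–44: 5 × 0.0014 × 0.9131 = 0.00639
Sum = 3.49797
NRR = 0.486 × 3.49797 = 1.70001
NRR > 1, so each generation more than replaces itself.

1.700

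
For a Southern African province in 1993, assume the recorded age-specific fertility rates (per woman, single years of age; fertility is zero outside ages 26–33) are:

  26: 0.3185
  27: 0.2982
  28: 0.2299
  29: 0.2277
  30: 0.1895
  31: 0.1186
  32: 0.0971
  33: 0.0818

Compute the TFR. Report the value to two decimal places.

Sum of ASFRs = 0.3185 + 0.2982 + 0.2299 + 0.2277 + 0.1895 + 0.1186 + 0.0971 + 0.0818 = 1.5613
TFR = 1.5613

1.56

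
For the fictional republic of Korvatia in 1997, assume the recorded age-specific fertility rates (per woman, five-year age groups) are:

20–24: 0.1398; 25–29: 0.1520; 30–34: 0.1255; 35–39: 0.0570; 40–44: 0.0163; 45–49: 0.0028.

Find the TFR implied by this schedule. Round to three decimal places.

Sum of ASFRs = 0.1398 + 0.1520 + 0.1255 + 0.0570 + 0.0163 + 0.0028 = 0.4934
TFR = 5 × 0.4934 = 2.467

2.467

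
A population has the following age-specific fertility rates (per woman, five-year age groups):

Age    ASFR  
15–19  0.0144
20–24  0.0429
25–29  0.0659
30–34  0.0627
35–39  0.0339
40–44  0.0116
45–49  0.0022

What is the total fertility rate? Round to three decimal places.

Sum of ASFRs = 0.0144 + 0.0429 + 0.0659 + 0.0627 + 0.0339 + 0.0116 + 0.0022 = 0.2336
TFR = 5 × 0.2336 = 1.168

1.168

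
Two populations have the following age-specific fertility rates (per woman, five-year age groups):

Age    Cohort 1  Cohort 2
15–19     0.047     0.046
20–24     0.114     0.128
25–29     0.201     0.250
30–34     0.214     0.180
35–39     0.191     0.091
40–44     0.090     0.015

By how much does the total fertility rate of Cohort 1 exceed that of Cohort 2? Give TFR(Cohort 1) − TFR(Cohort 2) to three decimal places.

0.735

Cohort 1:
  Sum of ASFRs = 0.047 + 0.114 + 0.201 + 0.214 + 0.191 + 0.090 = 0.857
  TFR = 5 × 0.857 = 4.285
Cohort 2:
  Sum of ASFRs = 0.046 + 0.128 + 0.250 + 0.180 + 0.091 + 0.015 = 0.710
  TFR = 5 × 0.710 = 3.55
Difference = 4.285 − 3.55 = 0.735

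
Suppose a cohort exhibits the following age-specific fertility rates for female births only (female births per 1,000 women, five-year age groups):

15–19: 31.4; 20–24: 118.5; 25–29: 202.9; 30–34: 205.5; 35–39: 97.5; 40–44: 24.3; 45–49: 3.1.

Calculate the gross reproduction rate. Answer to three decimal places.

3.416

Sum of female ASFRs = 31.4 + 118.5 + 202.9 + 205.5 + 97.5 + 24.3 + 3.1 = 683.2
GRR = 5 × 683.2 / 1000 = 3.416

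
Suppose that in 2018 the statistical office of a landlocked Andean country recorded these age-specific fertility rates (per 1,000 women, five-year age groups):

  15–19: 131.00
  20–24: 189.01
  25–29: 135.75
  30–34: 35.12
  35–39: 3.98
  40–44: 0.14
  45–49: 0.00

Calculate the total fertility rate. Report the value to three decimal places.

Sum of ASFRs = 131.00 + 189.01 + 135.75 + 35.12 + 3.98 + 0.14 + 0.00 = 495.00
TFR = 5 × 495.00 / 1000 = 2.475

2.475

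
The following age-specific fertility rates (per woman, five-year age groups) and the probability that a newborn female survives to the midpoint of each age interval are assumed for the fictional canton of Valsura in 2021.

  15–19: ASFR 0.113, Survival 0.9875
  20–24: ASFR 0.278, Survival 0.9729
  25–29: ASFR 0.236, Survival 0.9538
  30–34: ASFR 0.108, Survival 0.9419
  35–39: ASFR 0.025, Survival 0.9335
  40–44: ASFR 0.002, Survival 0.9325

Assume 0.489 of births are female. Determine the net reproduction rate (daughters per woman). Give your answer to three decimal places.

Proportion female at birth = 0.489.
Each age group contributes 5 × ASFR × survival:
  15–19: 5 × 0.113 × 0.9875 = 0.55794
  20–24: 5 × 0.278 × 0.9729 = 1.35233
  25–29: 5 × 0.236 × 0.9538 = 1.12548
  30–34: 5 × 0.108 × 0.9419 = 0.50863
  35–39: 5 × 0.025 × 0.9335 = 0.11669
  40–44: 5 × 0.002 × 0.9325 = 0.00933
Sum = 3.67040
NRR = 0.489 × 3.67040 = 1.79483
An NRR exceeding 1 indicates intrinsic growth under these rates.

1.795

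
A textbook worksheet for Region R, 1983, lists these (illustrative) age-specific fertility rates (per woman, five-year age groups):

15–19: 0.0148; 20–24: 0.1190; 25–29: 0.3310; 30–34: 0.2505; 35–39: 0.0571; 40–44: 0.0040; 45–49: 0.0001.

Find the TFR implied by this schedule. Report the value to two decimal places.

Sum of ASFRs = 0.0148 + 0.1190 + 0.3310 + 0.2505 + 0.0571 + 0.0040 + 0.0001 = 0.7765
TFR = 5 × 0.7765 = 3.8825

3.88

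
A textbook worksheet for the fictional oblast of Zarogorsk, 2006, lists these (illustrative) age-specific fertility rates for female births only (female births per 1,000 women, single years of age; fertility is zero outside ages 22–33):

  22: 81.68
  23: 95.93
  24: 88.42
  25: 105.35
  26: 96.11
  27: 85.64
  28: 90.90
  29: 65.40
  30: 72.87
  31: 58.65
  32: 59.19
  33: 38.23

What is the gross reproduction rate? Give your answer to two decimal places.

Sum of female ASFRs = 81.68 + 95.93 + 88.42 + 105.35 + 96.11 + 85.64 + 90.90 + 65.40 + 72.87 + 58.65 + 59.19 + 38.23 = 938.37
GRR = 938.37 / 1000 = 0.93837

0.94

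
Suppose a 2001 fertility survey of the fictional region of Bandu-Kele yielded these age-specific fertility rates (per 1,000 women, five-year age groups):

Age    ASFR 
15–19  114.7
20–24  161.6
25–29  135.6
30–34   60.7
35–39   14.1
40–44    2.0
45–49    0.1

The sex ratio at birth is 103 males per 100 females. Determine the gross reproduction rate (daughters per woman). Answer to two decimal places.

Proportion female at birth = 100 / (100 + 103) = 0.49261.
Sum of ASFRs = 114.7 + 161.6 + 135.6 + 60.7 + 14.1 + 2.0 + 0.1 = 488.8
TFR = 5 × 488.8 / 1000 = 2.444
GRR = 0.49261 × 2.444 = 1.20394

1.20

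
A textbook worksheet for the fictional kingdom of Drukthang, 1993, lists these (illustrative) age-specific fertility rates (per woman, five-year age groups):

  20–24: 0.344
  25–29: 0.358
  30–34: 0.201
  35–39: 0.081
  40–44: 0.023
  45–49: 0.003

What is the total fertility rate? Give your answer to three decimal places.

5.050

Sum of ASFRs = 0.344 + 0.358 + 0.201 + 0.081 + 0.023 + 0.003 = 1.010
TFR = 5 × 1.010 = 5.05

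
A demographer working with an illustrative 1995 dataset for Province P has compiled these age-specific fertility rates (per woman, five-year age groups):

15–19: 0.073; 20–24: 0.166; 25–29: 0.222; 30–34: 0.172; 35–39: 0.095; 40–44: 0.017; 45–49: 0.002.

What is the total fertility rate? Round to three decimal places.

Sum of ASFRs = 0.073 + 0.166 + 0.222 + 0.172 + 0.095 + 0.017 + 0.002 = 0.747
TFR = 5 × 0.747 = 3.735

3.735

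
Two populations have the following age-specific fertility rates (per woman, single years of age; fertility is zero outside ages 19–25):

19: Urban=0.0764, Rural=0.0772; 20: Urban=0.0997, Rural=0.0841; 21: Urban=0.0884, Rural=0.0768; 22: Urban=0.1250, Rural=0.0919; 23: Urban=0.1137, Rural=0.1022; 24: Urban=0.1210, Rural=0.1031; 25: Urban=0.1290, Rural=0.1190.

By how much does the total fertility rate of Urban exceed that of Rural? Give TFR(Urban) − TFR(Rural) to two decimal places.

Urban:
  Sum of ASFRs = 0.0764 + 0.0997 + 0.0884 + 0.1250 + 0.1137 + 0.1210 + 0.1290 = 0.7532
  TFR = 0.7532
Rural:
  Sum of ASFRs = 0.0772 + 0.0841 + 0.0768 + 0.0919 + 0.1022 + 0.1031 + 0.1190 = 0.6543
  TFR = 0.6543
Difference = 0.7532 − 0.6543 = 0.0989

0.10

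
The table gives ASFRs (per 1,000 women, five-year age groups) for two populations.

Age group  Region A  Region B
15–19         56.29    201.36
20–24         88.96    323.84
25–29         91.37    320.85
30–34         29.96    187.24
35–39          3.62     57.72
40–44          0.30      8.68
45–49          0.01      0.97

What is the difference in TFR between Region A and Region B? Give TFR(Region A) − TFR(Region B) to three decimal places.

-4.151

Region A:
  Sum of ASFRs = 56.29 + 88.96 + 91.37 + 29.96 + 3.62 + 0.30 + 0.01 = 270.51
  TFR = 5 × 270.51 / 1000 = 1.35255
Region B:
  Sum of ASFRs = 201.36 + 323.84 + 320.85 + 187.24 + 57.72 + 8.68 + 0.97 = 1100.66
  TFR = 5 × 1100.66 / 1000 = 5.5033
Difference = 1.35255 − 5.5033 = -4.15075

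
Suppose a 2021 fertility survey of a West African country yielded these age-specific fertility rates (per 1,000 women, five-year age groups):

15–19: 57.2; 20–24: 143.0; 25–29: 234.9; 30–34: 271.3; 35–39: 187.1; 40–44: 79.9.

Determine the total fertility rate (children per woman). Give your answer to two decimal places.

4.87

Sum of ASFRs = 57.2 + 143.0 + 234.9 + 271.3 + 187.1 + 79.9 = 973.4
TFR = 5 × 973.4 / 1000 = 4.867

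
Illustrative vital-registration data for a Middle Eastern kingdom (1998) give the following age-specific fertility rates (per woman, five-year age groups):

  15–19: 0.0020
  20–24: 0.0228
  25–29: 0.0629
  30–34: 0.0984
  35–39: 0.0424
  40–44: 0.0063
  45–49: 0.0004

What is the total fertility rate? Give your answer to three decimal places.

Sum of ASFRs = 0.0020 + 0.0228 + 0.0629 + 0.0984 + 0.0424 + 0.0063 + 0.0004 = 0.2352
TFR = 5 × 0.2352 = 1.176

1.176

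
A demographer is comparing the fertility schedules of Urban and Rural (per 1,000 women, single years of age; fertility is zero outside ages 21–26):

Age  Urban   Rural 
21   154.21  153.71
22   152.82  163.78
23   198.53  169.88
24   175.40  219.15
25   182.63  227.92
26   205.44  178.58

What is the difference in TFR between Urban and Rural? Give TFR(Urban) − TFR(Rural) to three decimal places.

-0.044

Urban:
  Sum of ASFRs = 154.21 + 152.82 + 198.53 + 175.40 + 182.63 + 205.44 = 1069.03
  TFR = 1069.03 / 1000 = 1.06903
Rural:
  Sum of ASFRs = 153.71 + 163.78 + 169.88 + 219.15 + 227.92 + 178.58 = 1113.02
  TFR = 1113.02 / 1000 = 1.11302
Difference = 1.06903 − 1.11302 = -0.04399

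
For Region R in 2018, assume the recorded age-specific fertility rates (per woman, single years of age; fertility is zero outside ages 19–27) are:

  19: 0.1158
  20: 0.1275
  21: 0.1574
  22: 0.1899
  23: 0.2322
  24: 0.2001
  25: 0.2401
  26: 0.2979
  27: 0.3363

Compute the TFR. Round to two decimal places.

Sum of ASFRs = 0.1158 + 0.1275 + 0.1574 + 0.1899 + 0.2322 + 0.2001 + 0.2401 + 0.2979 + 0.3363 = 1.8972
TFR = 1.8972

1.90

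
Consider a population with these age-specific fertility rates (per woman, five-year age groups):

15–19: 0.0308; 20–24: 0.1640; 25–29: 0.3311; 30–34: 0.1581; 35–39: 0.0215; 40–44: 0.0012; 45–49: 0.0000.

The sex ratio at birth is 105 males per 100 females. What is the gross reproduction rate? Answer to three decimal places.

Proportion female at birth = 100 / (100 + 105) = 0.48780.
Sum of ASFRs = 0.0308 + 0.1640 + 0.3311 + 0.1581 + 0.0215 + 0.0012 + 0.0000 = 0.7067
TFR = 5 × 0.7067 = 3.5335
GRR = 0.48780 × 3.5335 = 1.72364

1.724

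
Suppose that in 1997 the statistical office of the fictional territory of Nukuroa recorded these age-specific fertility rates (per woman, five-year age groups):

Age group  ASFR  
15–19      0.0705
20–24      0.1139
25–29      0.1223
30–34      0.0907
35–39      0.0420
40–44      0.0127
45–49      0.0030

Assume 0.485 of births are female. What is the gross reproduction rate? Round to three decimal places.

Proportion female at birth = 0.485.
Sum of ASFRs = 0.0705 + 0.1139 + 0.1223 + 0.0907 + 0.0420 + 0.0127 + 0.0030 = 0.4551
TFR = 5 × 0.4551 = 2.2755
GRR = 0.485 × 2.2755 = 1.10362

1.104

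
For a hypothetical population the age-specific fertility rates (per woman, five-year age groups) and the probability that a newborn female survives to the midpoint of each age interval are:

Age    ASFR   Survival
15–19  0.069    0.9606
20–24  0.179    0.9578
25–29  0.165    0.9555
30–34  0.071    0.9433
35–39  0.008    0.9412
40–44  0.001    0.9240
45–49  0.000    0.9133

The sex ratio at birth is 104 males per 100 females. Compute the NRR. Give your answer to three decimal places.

1.154

Proportion female at birth = 100 / (100 + 104) = 0.49020.
Each age group contributes 5 × ASFR × survival:
  15–19: 5 × 0.069 × 0.9606 = 0.33141
  20–24: 5 × 0.179 × 0.9578 = 0.85723
  25–29: 5 × 0.165 × 0.9555 = 0.78829
  30–34: 5 × 0.071 × 0.9433 = 0.33487
  35–39: 5 × 0.008 × 0.9412 = 0.03765
  40–44: 5 × 0.001 × 0.9240 = 0.00462
  45–49: 5 × 0.000 × 0.9133 = 0.00000
Sum = 2.35407
NRR = 0.49020 × 2.35407 = 1.15397
With NRR above 1 the population is above replacement fertility.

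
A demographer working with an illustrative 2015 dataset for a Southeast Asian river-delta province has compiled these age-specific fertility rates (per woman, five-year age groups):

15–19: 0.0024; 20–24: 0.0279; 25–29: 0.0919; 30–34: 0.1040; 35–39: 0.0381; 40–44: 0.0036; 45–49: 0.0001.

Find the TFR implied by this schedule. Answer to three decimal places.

1.340

Sum of ASFRs = 0.0024 + 0.0279 + 0.0919 + 0.1040 + 0.0381 + 0.0036 + 0.0001 = 0.2680
TFR = 5 × 0.2680 = 1.34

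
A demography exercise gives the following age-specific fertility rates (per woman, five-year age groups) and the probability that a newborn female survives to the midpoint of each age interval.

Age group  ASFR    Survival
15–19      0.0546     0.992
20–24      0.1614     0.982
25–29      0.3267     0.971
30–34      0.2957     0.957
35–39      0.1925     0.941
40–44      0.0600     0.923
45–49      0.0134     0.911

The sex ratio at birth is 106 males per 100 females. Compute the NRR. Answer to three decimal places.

2.577

Proportion female at birth = 100 / (100 + 106) = 0.48544.
Each age group contributes 5 × ASFR × survival:
  15–19: 5 × 0.0546 × 0.992 = 0.27082
  20–24: 5 × 0.1614 × 0.982 = 0.79247
  25–29: 5 × 0.3267 × 0.971 = 1.58613
  30–34: 5 × 0.2957 × 0.957 = 1.41492
  35–39: 5 × 0.1925 × 0.941 = 0.90571
  40–44: 5 × 0.0600 × 0.923 = 0.27690
  45–49: 5 × 0.0134 × 0.911 = 0.06104
Sum = 5.30799
NRR = 0.48544 × 5.30799 = 2.57671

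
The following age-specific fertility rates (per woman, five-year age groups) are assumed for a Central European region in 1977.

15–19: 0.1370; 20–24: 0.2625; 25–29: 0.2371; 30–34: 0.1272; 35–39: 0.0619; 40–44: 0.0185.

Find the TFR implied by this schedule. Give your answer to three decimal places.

Sum of ASFRs = 0.1370 + 0.2625 + 0.2371 + 0.1272 + 0.0619 + 0.0185 = 0.8442
TFR = 5 × 0.8442 = 4.221

4.221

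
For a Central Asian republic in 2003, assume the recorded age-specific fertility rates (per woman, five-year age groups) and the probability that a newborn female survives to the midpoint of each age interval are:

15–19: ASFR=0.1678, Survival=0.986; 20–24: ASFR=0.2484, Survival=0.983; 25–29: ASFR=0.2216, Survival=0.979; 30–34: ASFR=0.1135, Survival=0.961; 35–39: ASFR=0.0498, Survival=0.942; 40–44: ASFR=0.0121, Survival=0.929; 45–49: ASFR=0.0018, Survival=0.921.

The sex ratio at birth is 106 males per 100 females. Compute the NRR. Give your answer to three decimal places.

1.931

Proportion female at birth = 100 / (100 + 106) = 0.48544.
Survival-weighted fertility by age (5·fₓ·Sₓ):
  15–19: 5 × 0.1678 × 0.986 = 0.82725
  20–24: 5 × 0.2484 × 0.983 = 1.22089
  25–29: 5 × 0.2216 × 0.979 = 1.08473
  30–34: 5 × 0.1135 × 0.961 = 0.54537
  35–39: 5 × 0.0498 × 0.942 = 0.23456
  40–44: 5 × 0.0121 × 0.929 = 0.05620
  45–49: 5 × 0.0018 × 0.921 = 0.00829
Sum = 3.97729
NRR = 0.48544 × 3.97729 = 1.93074
An NRR exceeding 1 indicates intrinsic growth under these rates.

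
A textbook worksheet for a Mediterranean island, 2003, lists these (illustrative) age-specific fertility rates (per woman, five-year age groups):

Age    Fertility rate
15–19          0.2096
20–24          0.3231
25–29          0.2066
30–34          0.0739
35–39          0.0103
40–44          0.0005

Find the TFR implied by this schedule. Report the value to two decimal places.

Sum of ASFRs = 0.2096 + 0.3231 + 0.2066 + 0.0739 + 0.0103 + 0.0005 = 0.8240
TFR = 5 × 0.8240 = 4.12

4.12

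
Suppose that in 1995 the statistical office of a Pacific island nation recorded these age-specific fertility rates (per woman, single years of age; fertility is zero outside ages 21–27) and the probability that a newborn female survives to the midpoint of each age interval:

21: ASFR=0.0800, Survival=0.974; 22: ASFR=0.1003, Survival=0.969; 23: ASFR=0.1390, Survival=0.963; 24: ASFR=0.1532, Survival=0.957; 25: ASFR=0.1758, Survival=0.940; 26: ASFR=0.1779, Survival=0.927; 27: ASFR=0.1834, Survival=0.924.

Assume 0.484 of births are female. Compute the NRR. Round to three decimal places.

Proportion female at birth = 0.484.
Each age group contributes 1 × ASFR × survival:
  21: 1 × 0.0800 × 0.974 = 0.07792
  22: 1 × 0.1003 × 0.969 = 0.09719
  23: 1 × 0.1390 × 0.963 = 0.13386
  24: 1 × 0.1532 × 0.957 = 0.14661
  25: 1 × 0.1758 × 0.940 = 0.16525
  26: 1 × 0.1779 × 0.927 = 0.16491
  27: 1 × 0.1834 × 0.924 = 0.16946
Sum = 0.95520
NRR = 0.484 × 0.95520 = 0.46232
NRR < 1, so the cohort does not fully replace itself.

0.462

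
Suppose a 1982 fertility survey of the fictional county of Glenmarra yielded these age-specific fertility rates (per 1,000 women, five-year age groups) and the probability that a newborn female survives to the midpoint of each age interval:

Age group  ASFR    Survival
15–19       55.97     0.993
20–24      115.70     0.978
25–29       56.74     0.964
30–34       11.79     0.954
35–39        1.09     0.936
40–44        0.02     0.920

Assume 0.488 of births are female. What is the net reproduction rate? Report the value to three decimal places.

0.575

Proportion female at birth = 0.488.
Weighting each age-specific rate by interval width and survival:
  15–19: 5 × 55.97/1000 × 0.993 = 0.27789
  20–24: 5 × 115.70/1000 × 0.978 = 0.56577
  25–29: 5 × 56.74/1000 × 0.964 = 0.27349
  30–34: 5 × 11.79/1000 × 0.954 = 0.05624
  35–39: 5 × 1.09/1000 × 0.936 = 0.00510
  40–44: 5 × 0.02/1000 × 0.920 = 0.00009
Sum = 1.17858
NRR = 0.488 × 1.17858 = 0.57515
With NRR below 1 the population is below replacement fertility.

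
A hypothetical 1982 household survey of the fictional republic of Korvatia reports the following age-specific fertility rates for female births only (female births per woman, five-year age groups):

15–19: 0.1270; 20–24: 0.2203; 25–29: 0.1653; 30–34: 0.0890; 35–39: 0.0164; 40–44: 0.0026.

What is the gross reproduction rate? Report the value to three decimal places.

Sum of female ASFRs = 0.1270 + 0.2203 + 0.1653 + 0.0890 + 0.0164 + 0.0026 = 0.6206
GRR = 5 × 0.6206 = 3.103

3.103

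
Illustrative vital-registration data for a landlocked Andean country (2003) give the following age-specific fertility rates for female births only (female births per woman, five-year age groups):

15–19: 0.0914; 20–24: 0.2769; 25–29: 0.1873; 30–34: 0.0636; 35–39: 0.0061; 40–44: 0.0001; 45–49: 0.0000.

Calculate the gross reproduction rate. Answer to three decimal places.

Sum of female ASFRs = 0.0914 + 0.2769 + 0.1873 + 0.0636 + 0.0061 + 0.0001 + 0.0000 = 0.6254
GRR = 5 × 0.6254 = 3.127

3.127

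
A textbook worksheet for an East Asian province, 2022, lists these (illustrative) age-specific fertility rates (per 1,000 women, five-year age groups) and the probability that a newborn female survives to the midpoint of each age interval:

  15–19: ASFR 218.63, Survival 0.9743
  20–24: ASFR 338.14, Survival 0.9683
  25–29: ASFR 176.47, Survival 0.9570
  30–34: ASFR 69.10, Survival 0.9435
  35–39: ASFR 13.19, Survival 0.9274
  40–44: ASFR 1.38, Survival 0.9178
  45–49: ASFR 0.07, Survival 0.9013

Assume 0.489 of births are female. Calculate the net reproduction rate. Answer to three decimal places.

Proportion female at birth = 0.489.
Each age group contributes 5 × ASFR × survival:
  15–19: 5 × 218.63/1000 × 0.9743 = 1.06506
  20–24: 5 × 338.14/1000 × 0.9683 = 1.63710
  25–29: 5 × 176.47/1000 × 0.9570 = 0.84441
  30–34: 5 × 69.10/1000 × 0.9435 = 0.32598
  35–39: 5 × 13.19/1000 × 0.9274 = 0.06116
  40–44: 5 × 1.38/1000 × 0.9178 = 0.00633
  45–49: 5 × 0.07/1000 × 0.9013 = 0.00032
Sum = 3.94036
NRR = 0.489 × 3.94036 = 1.92684
An NRR exceeding 1 indicates intrinsic growth under these rates.

1.927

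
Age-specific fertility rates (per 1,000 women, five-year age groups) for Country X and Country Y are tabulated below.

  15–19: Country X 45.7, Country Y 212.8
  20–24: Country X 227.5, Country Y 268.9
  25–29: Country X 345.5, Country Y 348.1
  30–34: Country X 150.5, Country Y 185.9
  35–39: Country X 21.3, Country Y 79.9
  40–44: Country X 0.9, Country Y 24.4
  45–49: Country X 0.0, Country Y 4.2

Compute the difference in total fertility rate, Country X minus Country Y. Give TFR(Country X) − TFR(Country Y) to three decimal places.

-1.664

Country X:
  Sum of ASFRs = 45.7 + 227.5 + 345.5 + 150.5 + 21.3 + 0.9 + 0.0 = 791.4
  TFR = 5 × 791.4 / 1000 = 3.957
Country Y:
  Sum of ASFRs = 212.8 + 268.9 + 348.1 + 185.9 + 79.9 + 24.4 + 4.2 = 1124.2
  TFR = 5 × 1124.2 / 1000 = 5.621
Difference = 3.957 − 5.621 = -1.664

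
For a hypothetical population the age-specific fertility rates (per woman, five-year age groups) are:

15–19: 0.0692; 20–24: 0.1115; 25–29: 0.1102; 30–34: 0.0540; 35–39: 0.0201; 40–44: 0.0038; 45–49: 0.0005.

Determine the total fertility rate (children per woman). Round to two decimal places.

1.85

Sum of ASFRs = 0.0692 + 0.1115 + 0.1102 + 0.0540 + 0.0201 + 0.0038 + 0.0005 = 0.3693
TFR = 5 × 0.3693 = 1.8465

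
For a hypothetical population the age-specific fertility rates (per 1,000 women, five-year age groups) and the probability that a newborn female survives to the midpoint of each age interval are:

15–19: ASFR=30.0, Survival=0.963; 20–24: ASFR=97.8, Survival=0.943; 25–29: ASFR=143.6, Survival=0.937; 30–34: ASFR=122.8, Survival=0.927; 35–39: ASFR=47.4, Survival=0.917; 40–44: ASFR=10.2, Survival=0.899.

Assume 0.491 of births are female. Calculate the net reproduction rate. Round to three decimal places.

Proportion female at birth = 0.491.
Per-age-group product (5 × ASFR × survival probability):
  15–19: 5 × 30.0/1000 × 0.963 = 0.14445
  20–24: 5 × 97.8/1000 × 0.943 = 0.46113
  25–29: 5 × 143.6/1000 × 0.937 = 0.67277
  30–34: 5 × 122.8/1000 × 0.927 = 0.56918
  35–39: 5 × 47.4/1000 × 0.917 = 0.21733
  40–44: 5 × 10.2/1000 × 0.899 = 0.04585
Sum = 2.11071
NRR = 0.491 × 2.11071 = 1.03636
An NRR exceeding 1 indicates intrinsic growth under these rates.

1.036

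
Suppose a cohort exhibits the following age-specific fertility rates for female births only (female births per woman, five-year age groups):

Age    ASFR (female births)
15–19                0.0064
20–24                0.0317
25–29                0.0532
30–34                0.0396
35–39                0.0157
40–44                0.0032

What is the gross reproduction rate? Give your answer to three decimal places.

0.749

Sum of female ASFRs = 0.0064 + 0.0317 + 0.0532 + 0.0396 + 0.0157 + 0.0032 = 0.1498
GRR = 5 × 0.1498 = 0.749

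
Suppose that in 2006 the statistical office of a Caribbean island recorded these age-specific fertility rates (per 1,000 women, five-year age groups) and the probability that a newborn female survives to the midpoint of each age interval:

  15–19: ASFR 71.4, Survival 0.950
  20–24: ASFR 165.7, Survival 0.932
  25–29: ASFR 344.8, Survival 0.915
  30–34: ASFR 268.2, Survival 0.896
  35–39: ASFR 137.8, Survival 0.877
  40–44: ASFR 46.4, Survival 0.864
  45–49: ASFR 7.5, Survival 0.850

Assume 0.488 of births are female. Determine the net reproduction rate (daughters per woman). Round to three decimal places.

2.307

Proportion female at birth = 0.488.
Per-age-group product (5 × ASFR × survival probability):
  15–19: 5 × 71.4/1000 × 0.950 = 0.33915
  20–24: 5 × 165.7/1000 × 0.932 = 0.77216
  25–29: 5 × 344.8/1000 × 0.915 = 1.57746
  30–34: 5 × 268.2/1000 × 0.896 = 1.20154
  35–39: 5 × 137.8/1000 × 0.877 = 0.60425
  40–44: 5 × 46.4/1000 × 0.864 = 0.20045
  45–49: 5 × 7.5/1000 × 0.850 = 0.03188
Sum = 4.72689
NRR = 0.488 × 4.72689 = 2.30672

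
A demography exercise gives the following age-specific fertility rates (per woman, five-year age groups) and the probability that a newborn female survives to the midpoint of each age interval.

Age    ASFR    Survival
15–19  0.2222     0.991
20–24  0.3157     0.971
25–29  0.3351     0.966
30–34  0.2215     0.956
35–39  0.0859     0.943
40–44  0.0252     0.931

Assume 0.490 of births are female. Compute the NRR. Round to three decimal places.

2.858

Proportion female at birth = 0.490.
Per-age-group product (5 × ASFR × survival probability):
  15–19: 5 × 0.2222 × 0.991 = 1.10100
  20–24: 5 × 0.3157 × 0.971 = 1.53272
  25–29: 5 × 0.3351 × 0.966 = 1.61853
  30–34: 5 × 0.2215 × 0.956 = 1.05877
  35–39: 5 × 0.0859 × 0.943 = 0.40502
  40–44: 5 × 0.0252 × 0.931 = 0.11731
Sum = 5.83335
NRR = 0.490 × 5.83335 = 2.85834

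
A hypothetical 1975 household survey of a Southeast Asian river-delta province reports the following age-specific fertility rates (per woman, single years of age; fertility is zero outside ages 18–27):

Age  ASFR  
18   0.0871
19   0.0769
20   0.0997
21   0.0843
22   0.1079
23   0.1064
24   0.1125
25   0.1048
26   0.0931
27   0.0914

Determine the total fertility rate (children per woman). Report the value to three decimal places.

Sum of ASFRs = 0.0871 + 0.0769 + 0.0997 + 0.0843 + 0.1079 + 0.1064 + 0.1125 + 0.1048 + 0.0931 + 0.0914 = 0.9641
TFR = 0.9641

0.964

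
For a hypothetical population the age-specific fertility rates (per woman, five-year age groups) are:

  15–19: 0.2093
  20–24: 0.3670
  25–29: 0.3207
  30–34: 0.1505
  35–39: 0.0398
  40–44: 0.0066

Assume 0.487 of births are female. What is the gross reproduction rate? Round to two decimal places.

2.66

Proportion female at birth = 0.487.
Sum of ASFRs = 0.2093 + 0.3670 + 0.3207 + 0.1505 + 0.0398 + 0.0066 = 1.0939
TFR = 5 × 1.0939 = 5.4695
GRR = 0.487 × 5.4695 = 2.66365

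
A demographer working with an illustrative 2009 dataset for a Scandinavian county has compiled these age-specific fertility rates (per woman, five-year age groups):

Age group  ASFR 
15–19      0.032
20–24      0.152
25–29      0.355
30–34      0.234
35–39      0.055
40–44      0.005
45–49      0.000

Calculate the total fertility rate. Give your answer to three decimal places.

4.165

Sum of ASFRs = 0.032 + 0.152 + 0.355 + 0.234 + 0.055 + 0.005 + 0.000 = 0.833
TFR = 5 × 0.833 = 4.165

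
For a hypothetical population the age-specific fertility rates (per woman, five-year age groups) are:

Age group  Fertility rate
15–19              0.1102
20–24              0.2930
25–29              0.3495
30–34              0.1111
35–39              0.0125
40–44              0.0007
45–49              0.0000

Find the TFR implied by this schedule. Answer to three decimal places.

Sum of ASFRs = 0.1102 + 0.2930 + 0.3495 + 0.1111 + 0.0125 + 0.0007 + 0.0000 = 0.8770
TFR = 5 × 0.8770 = 4.385

4.385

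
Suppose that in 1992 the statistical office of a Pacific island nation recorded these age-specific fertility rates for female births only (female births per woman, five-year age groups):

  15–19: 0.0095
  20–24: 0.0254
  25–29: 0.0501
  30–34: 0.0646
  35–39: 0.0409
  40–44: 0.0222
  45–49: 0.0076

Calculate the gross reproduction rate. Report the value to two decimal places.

1.10

Sum of female ASFRs = 0.0095 + 0.0254 + 0.0501 + 0.0646 + 0.0409 + 0.0222 + 0.0076 = 0.2203
GRR = 5 × 0.2203 = 1.1015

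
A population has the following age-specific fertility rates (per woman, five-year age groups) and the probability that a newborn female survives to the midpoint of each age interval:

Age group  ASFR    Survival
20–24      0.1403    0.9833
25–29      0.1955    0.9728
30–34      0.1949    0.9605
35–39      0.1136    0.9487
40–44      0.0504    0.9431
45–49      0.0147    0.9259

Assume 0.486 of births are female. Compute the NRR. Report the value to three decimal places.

Proportion female at birth = 0.486.
Per-age-group product (5 × ASFR × survival probability):
  20–24: 5 × 0.1403 × 0.9833 = 0.68978
  25–29: 5 × 0.1955 × 0.9728 = 0.95091
  30–34: 5 × 0.1949 × 0.9605 = 0.93601
  35–39: 5 × 0.1136 × 0.9487 = 0.53886
  40–44: 5 × 0.0504 × 0.9431 = 0.23766
  45–49: 5 × 0.0147 × 0.9259 = 0.06805
Sum = 3.42127
NRR = 0.486 × 3.42127 = 1.66274
An NRR exceeding 1 indicates intrinsic growth under these rates.

1.663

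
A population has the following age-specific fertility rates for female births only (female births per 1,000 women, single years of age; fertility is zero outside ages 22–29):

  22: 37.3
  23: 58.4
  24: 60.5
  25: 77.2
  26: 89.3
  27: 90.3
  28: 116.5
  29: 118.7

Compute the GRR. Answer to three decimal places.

Sum of female ASFRs = 37.3 + 58.4 + 60.5 + 77.2 + 89.3 + 90.3 + 116.5 + 118.7 = 648.2
GRR = 648.2 / 1000 = 0.6482

0.648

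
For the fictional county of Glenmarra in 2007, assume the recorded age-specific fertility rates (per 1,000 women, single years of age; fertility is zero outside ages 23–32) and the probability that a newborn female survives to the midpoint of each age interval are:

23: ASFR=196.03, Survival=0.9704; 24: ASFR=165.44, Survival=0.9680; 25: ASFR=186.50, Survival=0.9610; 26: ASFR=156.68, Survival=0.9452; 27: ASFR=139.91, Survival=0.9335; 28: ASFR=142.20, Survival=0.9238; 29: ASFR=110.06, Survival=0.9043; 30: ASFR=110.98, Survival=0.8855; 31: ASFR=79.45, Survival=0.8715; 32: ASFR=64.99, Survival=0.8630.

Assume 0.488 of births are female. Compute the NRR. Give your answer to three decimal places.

Proportion female at birth = 0.488.
Weighting each age-specific rate by interval width and survival:
  23: 1 × 196.03/1000 × 0.9704 = 0.19023
  24: 1 × 165.44/1000 × 0.9680 = 0.16015
  25: 1 × 186.50/1000 × 0.9610 = 0.17923
  26: 1 × 156.68/1000 × 0.9452 = 0.14809
  27: 1 × 139.91/1000 × 0.9335 = 0.13061
  28: 1 × 142.20/1000 × 0.9238 = 0.13136
  29: 1 × 110.06/1000 × 0.9043 = 0.09953
  30: 1 × 110.98/1000 × 0.8855 = 0.09827
  31: 1 × 79.45/1000 × 0.8715 = 0.06924
  32: 1 × 64.99/1000 × 0.8630 = 0.05609
Sum = 1.26280
NRR = 0.488 × 1.26280 = 0.61625
NRR < 1, so the cohort does not fully replace itself.

0.616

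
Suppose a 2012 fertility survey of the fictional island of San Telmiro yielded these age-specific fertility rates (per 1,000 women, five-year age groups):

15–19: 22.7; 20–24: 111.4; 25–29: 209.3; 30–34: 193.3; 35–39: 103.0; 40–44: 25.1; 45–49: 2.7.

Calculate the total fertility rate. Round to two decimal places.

Sum of ASFRs = 22.7 + 111.4 + 209.3 + 193.3 + 103.0 + 25.1 + 2.7 = 667.5
TFR = 5 × 667.5 / 1000 = 3.3375

3.34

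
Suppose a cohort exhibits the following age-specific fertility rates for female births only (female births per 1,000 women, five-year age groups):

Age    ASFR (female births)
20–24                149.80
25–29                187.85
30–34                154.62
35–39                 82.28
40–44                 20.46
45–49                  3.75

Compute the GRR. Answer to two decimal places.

Sum of female ASFRs = 149.80 + 187.85 + 154.62 + 82.28 + 20.46 + 3.75 = 598.76
GRR = 5 × 598.76 / 1000 = 2.9938

2.99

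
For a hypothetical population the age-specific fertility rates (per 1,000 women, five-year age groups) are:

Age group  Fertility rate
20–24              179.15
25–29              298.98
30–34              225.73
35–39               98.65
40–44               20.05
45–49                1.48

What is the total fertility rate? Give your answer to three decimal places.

4.120

Sum of ASFRs = 179.15 + 298.98 + 225.73 + 98.65 + 20.05 + 1.48 = 824.04
TFR = 5 × 824.04 / 1000 = 4.1202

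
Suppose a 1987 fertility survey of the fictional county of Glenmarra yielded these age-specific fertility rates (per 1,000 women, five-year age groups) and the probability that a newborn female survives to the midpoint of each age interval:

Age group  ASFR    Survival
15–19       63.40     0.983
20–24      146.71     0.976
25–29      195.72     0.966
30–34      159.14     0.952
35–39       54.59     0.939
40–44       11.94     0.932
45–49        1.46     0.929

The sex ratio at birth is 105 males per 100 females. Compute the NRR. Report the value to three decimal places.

1.487

Proportion female at birth = 100 / (100 + 105) = 0.48780.
Survival-weighted fertility by age (5·fₓ·Sₓ):
  15–19: 5 × 63.40/1000 × 0.983 = 0.31161
  20–24: 5 × 146.71/1000 × 0.976 = 0.71594
  25–29: 5 × 195.72/1000 × 0.966 = 0.94533
  30–34: 5 × 159.14/1000 × 0.952 = 0.75751
  35–39: 5 × 54.59/1000 × 0.939 = 0.25630
  40–44: 5 × 11.94/1000 × 0.932 = 0.05564
  45–49: 5 × 1.46/1000 × 0.929 = 0.00678
Sum = 3.04911
NRR = 0.48780 × 3.04911 = 1.48736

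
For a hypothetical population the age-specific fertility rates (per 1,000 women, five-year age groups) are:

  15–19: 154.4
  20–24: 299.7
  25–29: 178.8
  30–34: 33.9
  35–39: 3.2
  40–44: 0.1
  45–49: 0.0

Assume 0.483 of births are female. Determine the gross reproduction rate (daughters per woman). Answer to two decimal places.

1.62

Proportion female at birth = 0.483.
Sum of ASFRs = 154.4 + 299.7 + 178.8 + 33.9 + 3.2 + 0.1 + 0.0 = 670.1
TFR = 5 × 670.1 / 1000 = 3.3505
GRR = 0.483 × 3.3505 = 1.61829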